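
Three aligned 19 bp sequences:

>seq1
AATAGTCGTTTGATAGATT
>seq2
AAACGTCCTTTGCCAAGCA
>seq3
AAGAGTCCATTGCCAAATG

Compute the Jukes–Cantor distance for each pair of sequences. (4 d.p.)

seq1–seq2: 9/19 sites differ → p ≈ 0.473684, d = −0.75 ln(1 − 0.631579) = 0.748897 ≈ 0.7489.
seq1–seq3: 7/19 sites differ → p ≈ 0.368421, d = −0.75 ln(1 − 0.491228) = 0.506816 ≈ 0.5068.
seq2–seq3: 6/19 sites differ → p ≈ 0.315789, d = −0.75 ln(1 − 0.421052) = 0.409907 ≈ 0.4099.

d(seq1,seq2) = 0.7489, d(seq1,seq3) = 0.5068, d(seq2,seq3) = 0.4099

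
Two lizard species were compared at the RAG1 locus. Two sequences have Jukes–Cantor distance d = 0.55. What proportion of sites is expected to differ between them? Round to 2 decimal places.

p = (3/4)(1 − e^(−4d/3)) = 0.75 × (1 − e^(-0.733333)) = 0.75 × (1 − 0.480305) = 0.389771.

0.39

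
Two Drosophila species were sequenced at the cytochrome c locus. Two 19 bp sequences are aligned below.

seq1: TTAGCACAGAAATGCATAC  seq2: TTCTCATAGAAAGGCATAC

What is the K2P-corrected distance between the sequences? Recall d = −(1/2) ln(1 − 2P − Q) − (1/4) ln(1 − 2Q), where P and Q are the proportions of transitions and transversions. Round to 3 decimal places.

Of 19 sites, 1 differences are transitions and 3 are transversions, so P = 1/19 ≈ 0.052632 and Q = 3/19 ≈ 0.157895.
Under the Kimura two-parameter model, d = −½ ln(1 − 2P − Q) − ¼ ln(1 − 2Q).
1 − 2P − Q = 0.736841, giving −½ ln(0.736841) = 0.152692.
1 − 2Q = 0.68421, giving −¼ ln(0.68421) = 0.094873.
d = 0.152692 + 0.094873 = 0.247565.

0.248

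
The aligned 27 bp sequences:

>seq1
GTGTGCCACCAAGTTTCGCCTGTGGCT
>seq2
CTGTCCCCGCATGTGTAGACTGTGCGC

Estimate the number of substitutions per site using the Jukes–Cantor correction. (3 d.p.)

0.588

The sequences differ at 11 of 27 sites, so p = 11/27 ≈ 0.407407.
d = −(3/4) ln(1 − 4p/3) = −0.75 ln(1 − 0.543209) = −0.75 ln(0.456791)
  = −0.75 × (-0.783529) = 0.587647 substitutions/site.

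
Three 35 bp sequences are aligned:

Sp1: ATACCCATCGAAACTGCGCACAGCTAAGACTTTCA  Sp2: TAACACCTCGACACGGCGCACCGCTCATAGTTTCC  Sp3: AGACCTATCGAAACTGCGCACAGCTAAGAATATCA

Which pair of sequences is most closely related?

Sp1–Sp2: 11/35 differ, p = 0.314, d = 0.407.
Sp1–Sp3: 4/35 differ, p = 0.114, d = 0.124.
Sp2–Sp3: 13/35 differ, p = 0.371, d = 0.513.
The smallest distance is between Sp1 and Sp3.

Sp1 and Sp3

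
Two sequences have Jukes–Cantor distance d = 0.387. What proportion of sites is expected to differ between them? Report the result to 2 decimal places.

p = (3/4)(1 − e^(−4d/3)) = 0.75 × (1 − e^(-0.516)) = 0.75 × (1 − 0.596903) = 0.302323.

0.30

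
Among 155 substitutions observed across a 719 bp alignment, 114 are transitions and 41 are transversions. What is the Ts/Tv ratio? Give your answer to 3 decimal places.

2.780

R = 114/41 = 2.780487… ≈ 2.780 (to 3 d.p.).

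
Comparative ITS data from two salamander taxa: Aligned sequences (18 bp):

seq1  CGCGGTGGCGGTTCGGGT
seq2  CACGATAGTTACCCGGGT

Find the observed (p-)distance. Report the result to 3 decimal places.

The sequences differ at 8 of 18 positions (sites 2, 5, 7, 9, 10, 11, 12, 13).
p = 8/18 = 0.444444… ≈ 0.444 (to 3 d.p.).

0.444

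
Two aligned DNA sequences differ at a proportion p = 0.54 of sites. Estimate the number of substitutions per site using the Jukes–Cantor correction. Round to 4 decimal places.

0.9547

d = −(3/4) ln(1 − 4p/3) = −0.75 ln(1 − 0.72) = −0.75 ln(0.28)
  = −0.75 × (-1.272966) = 0.954725 substitutions/site.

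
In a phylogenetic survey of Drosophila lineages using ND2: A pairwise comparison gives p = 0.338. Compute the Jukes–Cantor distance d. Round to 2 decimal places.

d = −(3/4) ln(1 − 4p/3) = −0.75 ln(1 − 0.450667) = −0.75 ln(0.549333)
  = −0.75 × (-0.599050) = 0.449288 substitutions/site.

0.45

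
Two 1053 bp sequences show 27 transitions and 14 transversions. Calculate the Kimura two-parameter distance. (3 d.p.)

0.040

P = 27/1053 ≈ 0.025641 and Q = 14/1053 ≈ 0.013295.
Under the Kimura two-parameter model, d = −½ ln(1 − 2P − Q) − ¼ ln(1 − 2Q).
1 − 2P − Q = 0.935423, giving −½ ln(0.935423) = 0.033378.
1 − 2Q = 0.97341, giving −¼ ln(0.97341) = 0.006737.
d = 0.033378 + 0.006737 = 0.040115.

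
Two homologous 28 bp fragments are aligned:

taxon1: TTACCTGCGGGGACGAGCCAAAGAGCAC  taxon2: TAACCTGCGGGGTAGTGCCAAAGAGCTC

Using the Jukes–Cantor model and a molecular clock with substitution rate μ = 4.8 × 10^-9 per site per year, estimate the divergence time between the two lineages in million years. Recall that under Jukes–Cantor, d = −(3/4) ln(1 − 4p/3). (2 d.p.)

The sequences differ at 5 of 28 sites (2, 13, 14, 16, 27), so p = 5/28 ≈ 0.178571.
d = −(3/4) ln(1 − 4p/3) = −0.75 ln(1 − 0.238095) = −0.75 ln(0.761905)
  = −0.75 × (-0.271933) = 0.203950 substitutions/site.
Under a molecular clock d = 2μt, so t = d/(2μ) = 0.203950 / (2 × 4.8 × 10^-9) = 21.24 million years.

21.24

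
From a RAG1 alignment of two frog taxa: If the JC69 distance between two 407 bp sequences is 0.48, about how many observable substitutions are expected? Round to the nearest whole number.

Invert JC69: p = (3/4)(1 − e^(−4d/3)) = 0.75 × (1 − e^(-0.64)) = 0.75 × (1 − 0.527292) = 0.354531.
Expected differing sites = pL ≈ 0.354531 × 407 = 144.294117 ≈ 144.

144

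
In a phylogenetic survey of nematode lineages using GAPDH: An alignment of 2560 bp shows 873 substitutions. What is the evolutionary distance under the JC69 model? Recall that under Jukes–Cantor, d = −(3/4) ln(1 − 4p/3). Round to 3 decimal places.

p = 873/2560 ≈ 0.341016.
d = −(3/4) ln(1 − 4p/3) = −0.75 ln(1 − 0.454688) = −0.75 ln(0.545312)
  = −0.75 × (-0.606397) = 0.454798 substitutions/site.

0.455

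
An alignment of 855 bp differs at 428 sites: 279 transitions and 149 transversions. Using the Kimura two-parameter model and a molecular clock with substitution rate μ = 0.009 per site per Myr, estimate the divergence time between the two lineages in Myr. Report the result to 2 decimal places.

54.67

P = 279/855 ≈ 0.326316 and Q = 149/855 ≈ 0.174269.
Under the Kimura two-parameter model, d = −½ ln(1 − 2P − Q) − ¼ ln(1 − 2Q).
1 − 2P − Q = 0.173099, giving −½ ln(0.173099) = 0.876946.
1 − 2Q = 0.651462, giving −¼ ln(0.651462) = 0.107134.
d = 0.876946 + 0.107134 = 0.984080.
Under a molecular clock d = 2μt, so t = d/(2μ) = 0.984080 / (2 × 0.009) = 54.67 Myr.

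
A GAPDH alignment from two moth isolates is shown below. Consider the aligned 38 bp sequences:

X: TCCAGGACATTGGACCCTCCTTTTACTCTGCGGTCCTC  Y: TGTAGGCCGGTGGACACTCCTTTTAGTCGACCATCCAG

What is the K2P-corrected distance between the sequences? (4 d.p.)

0.4570

Of 38 sites, 4 differences are transitions and 9 are transversions, so P = 4/38 ≈ 0.105263 and Q = 9/38 ≈ 0.236842.
Under the Kimura two-parameter model, d = −½ ln(1 − 2P − Q) − ¼ ln(1 − 2Q).
1 − 2P − Q = 0.552632, giving −½ ln(0.552632) = 0.296531.
1 − 2Q = 0.526316, giving −¼ ln(0.526316) = 0.160463.
d = 0.296531 + 0.160463 = 0.456994.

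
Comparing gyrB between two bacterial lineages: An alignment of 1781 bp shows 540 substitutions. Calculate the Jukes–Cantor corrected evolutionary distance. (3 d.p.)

p = 540/1781 ≈ 0.3032.
d = −(3/4) ln(1 − 4p/3) = −0.75 ln(1 − 0.404267) = −0.75 ln(0.595733)
  = −0.75 × (-0.517963) = 0.388472 substitutions/site.

0.388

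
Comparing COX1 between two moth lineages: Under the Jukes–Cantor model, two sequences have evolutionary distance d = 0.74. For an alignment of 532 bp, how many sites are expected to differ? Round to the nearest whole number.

250

Invert JC69: p = (3/4)(1 − e^(−4d/3)) = 0.75 × (1 − e^(-0.986667)) = 0.75 × (1 − 0.372817) = 0.470387.
Expected differing sites = pL ≈ 0.470387 × 532 = 250.245884 ≈ 250.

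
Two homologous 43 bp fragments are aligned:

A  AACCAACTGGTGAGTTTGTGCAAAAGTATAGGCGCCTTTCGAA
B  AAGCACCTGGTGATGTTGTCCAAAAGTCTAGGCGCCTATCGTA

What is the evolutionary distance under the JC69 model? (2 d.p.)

The sequences differ at 8 of 43 sites (3, 6, 14, 15, 20, 28, 38, 42), so p = 8/43 ≈ 0.186047.
d = −(3/4) ln(1 − 4p/3) = −0.75 ln(1 − 0.248063) = −0.75 ln(0.751937)
  = −0.75 × (-0.285103) = 0.213827 substitutions/site.

0.21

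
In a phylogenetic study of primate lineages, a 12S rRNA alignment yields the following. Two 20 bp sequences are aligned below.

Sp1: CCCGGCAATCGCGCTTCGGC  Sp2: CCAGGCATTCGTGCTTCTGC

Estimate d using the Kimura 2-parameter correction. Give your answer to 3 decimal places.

0.233

Of 20 sites, 1 differences are transitions and 3 are transversions, so P = 1/20 = 0.05 and Q = 3/20 = 0.15.
Under the Kimura two-parameter model, d = −½ ln(1 − 2P − Q) − ¼ ln(1 − 2Q).
1 − 2P − Q = 0.75, giving −½ ln(0.75) = 0.143841.
1 − 2Q = 0.7, giving −¼ ln(0.7) = 0.089169.
d = 0.143841 + 0.089169 = 0.233010.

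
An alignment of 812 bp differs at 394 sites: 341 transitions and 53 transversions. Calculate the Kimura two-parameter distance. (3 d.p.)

1.213

P = 341/812 ≈ 0.419951 and Q = 53/812 ≈ 0.065271.
Under the Kimura two-parameter model, d = −½ ln(1 − 2P − Q) − ¼ ln(1 − 2Q).
1 − 2P − Q = 0.094827, giving −½ ln(0.094827) = 1.177851.
1 − 2Q = 0.869458, giving −¼ ln(0.869458) = 0.034971.
d = 1.177851 + 0.034971 = 1.212822.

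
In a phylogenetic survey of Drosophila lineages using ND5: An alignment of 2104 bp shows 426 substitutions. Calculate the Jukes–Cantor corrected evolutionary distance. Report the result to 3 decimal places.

p = 426/2104 ≈ 0.202471.
d = −(3/4) ln(1 − 4p/3) = −0.75 ln(1 − 0.269961) = −0.75 ln(0.730039)
  = −0.75 × (-0.314657) = 0.235993 substitutions/site.

0.236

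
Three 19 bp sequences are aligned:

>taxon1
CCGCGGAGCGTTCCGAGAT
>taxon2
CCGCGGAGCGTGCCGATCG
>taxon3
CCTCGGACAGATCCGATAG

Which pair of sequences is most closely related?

taxon1–taxon2: 4/19 differ, p = 0.211, d = 0.247.
taxon1–taxon3: 6/19 differ, p = 0.316, d = 0.410.
taxon2–taxon3: 6/19 differ, p = 0.316, d = 0.410.
The smallest distance is between taxon1 and taxon2.

taxon1 and taxon2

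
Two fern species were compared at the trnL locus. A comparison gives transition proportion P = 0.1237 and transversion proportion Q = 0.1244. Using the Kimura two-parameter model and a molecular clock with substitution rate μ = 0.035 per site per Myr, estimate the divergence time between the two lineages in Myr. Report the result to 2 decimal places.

Under the Kimura two-parameter model, d = −½ ln(1 − 2P − Q) − ¼ ln(1 − 2Q).
1 − 2P − Q = 0.6282, giving −½ ln(0.6282) = 0.232448.
1 − 2Q = 0.7512, giving −¼ ln(0.7512) = 0.071521.
d = 0.232448 + 0.071521 = 0.303969.
Under a molecular clock d = 2μt, so t = d/(2μ) = 0.303969 / (2 × 0.035) = 4.34 Myr.

4.34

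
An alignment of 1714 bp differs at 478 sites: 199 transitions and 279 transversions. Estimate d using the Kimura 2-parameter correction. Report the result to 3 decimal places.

0.350

P = 199/1714 ≈ 0.116103 and Q = 279/1714 ≈ 0.162777.
Under the Kimura two-parameter model, d = −½ ln(1 − 2P − Q) − ¼ ln(1 − 2Q).
1 − 2P − Q = 0.605017, giving −½ ln(0.605017) = 0.251249.
1 − 2Q = 0.674446, giving −¼ ln(0.674446) = 0.098466.
d = 0.251249 + 0.098466 = 0.349715.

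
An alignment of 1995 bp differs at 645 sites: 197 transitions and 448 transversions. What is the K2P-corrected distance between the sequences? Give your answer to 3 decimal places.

P = 197/1995 ≈ 0.098747 and Q = 448/1995 ≈ 0.224561.
Under the Kimura two-parameter model, d = −½ ln(1 − 2P − Q) − ¼ ln(1 − 2Q).
1 − 2P − Q = 0.577945, giving −½ ln(0.577945) = 0.274138.
1 − 2Q = 0.550878, giving −¼ ln(0.550878) = 0.149060.
d = 0.274138 + 0.149060 = 0.423198.

0.423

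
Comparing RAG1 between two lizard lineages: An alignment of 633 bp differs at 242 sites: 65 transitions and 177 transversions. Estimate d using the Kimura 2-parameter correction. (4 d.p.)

0.5366

P = 65/633 ≈ 0.102686 and Q = 177/633 ≈ 0.279621.
Under the Kimura two-parameter model, d = −½ ln(1 − 2P − Q) − ¼ ln(1 − 2Q).
1 − 2P − Q = 0.515007, giving −½ ln(0.515007) = 0.331787.
1 − 2Q = 0.440758, giving −¼ ln(0.440758) = 0.204815.
d = 0.331787 + 0.204815 = 0.536602.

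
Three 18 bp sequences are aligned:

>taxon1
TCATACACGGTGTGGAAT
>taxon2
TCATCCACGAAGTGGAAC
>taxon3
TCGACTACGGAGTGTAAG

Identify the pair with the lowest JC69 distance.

taxon1–taxon2: 4/18 differ, p = 0.222, d = 0.264.
taxon1–taxon3: 7/18 differ, p = 0.389, d = 0.548.
taxon2–taxon3: 6/18 differ, p = 0.333, d = 0.441.
The smallest distance is between taxon1 and taxon2.

taxon1 and taxon2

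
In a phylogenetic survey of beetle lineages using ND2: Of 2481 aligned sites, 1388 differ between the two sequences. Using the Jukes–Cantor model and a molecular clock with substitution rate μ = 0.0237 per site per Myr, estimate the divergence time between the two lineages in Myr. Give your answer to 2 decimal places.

p = 1388/2481 ≈ 0.559452.
d = −(3/4) ln(1 − 4p/3) = −0.75 ln(1 − 0.745936) = −0.75 ln(0.254064)
  = −0.75 × (-1.370169) = 1.027627 substitutions/site.
Under a molecular clock d = 2μt, so t = d/(2μ) = 1.027627 / (2 × 0.0237) = 21.68 Myr.

21.68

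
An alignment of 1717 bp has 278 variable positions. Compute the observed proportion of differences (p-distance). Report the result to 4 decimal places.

p = 278/1717 = 0.161910… ≈ 0.1619 (to 4 d.p.).

0.1619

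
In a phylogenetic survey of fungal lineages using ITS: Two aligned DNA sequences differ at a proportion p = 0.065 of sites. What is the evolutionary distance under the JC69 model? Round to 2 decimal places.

d = −(3/4) ln(1 − 4p/3) = −0.75 ln(1 − 0.086667) = −0.75 ln(0.913333)
  = −0.75 × (-0.090655) = 0.067991 substitutions/site.

0.07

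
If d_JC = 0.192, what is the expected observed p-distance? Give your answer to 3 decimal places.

p = (3/4)(1 − e^(−4d/3)) = 0.75 × (1 − e^(-0.256)) = 0.75 × (1 − 0.774142) = 0.169394.

0.169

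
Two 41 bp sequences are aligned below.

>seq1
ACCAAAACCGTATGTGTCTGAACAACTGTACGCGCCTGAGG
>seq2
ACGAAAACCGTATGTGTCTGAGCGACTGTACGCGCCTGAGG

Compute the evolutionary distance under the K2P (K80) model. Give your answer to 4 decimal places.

0.0775

Of 41 sites, 2 differences are transitions and 1 are transversions, so P = 2/41 ≈ 0.04878 and Q = 1/41 ≈ 0.02439.
Under the Kimura two-parameter model, d = −½ ln(1 − 2P − Q) − ¼ ln(1 − 2Q).
1 − 2P − Q = 0.87805, giving −½ ln(0.87805) = 0.065026.
1 − 2Q = 0.95122, giving −¼ ln(0.95122) = 0.012502.
d = 0.065026 + 0.012502 = 0.077528.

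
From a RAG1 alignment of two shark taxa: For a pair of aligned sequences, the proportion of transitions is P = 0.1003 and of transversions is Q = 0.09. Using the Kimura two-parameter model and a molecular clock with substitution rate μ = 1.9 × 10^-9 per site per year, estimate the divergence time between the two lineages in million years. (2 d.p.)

Under the Kimura two-parameter model, d = −½ ln(1 − 2P − Q) − ¼ ln(1 − 2Q).
1 − 2P − Q = 0.7094, giving −½ ln(0.7094) = 0.171668.
1 − 2Q = 0.82, giving −¼ ln(0.82) = 0.049613.
d = 0.171668 + 0.049613 = 0.221281.
Under a molecular clock d = 2μt, so t = d/(2μ) = 0.221281 / (2 × 1.9 × 10^-9) = 58.23 million years.

58.23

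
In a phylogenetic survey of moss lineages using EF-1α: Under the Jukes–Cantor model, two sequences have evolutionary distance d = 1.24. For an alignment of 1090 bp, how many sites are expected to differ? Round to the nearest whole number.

661

Invert JC69: p = (3/4)(1 − e^(−4d/3)) = 0.75 × (1 − e^(-1.653333)) = 0.75 × (1 − 0.191411) = 0.606442.
Expected differing sites = pL ≈ 0.606442 × 1090 = 661.02178 ≈ 661.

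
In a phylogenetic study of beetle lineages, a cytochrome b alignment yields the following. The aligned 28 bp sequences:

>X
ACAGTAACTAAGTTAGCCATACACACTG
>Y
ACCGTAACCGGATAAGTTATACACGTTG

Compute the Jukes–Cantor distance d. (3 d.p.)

0.485

The sequences differ at 10 of 28 sites (3, 9, 10, 11, 12, 14, 17, 18, 25, 26), so p = 10/28 ≈ 0.357143.
d = −(3/4) ln(1 − 4p/3) = −0.75 ln(1 − 0.476191) = −0.75 ln(0.523809)
  = −0.75 × (-0.646628) = 0.484971 substitutions/site.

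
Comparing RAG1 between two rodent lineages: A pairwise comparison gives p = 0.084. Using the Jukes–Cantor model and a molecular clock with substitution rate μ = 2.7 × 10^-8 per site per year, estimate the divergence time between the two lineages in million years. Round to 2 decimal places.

d = −(3/4) ln(1 − 4p/3) = −0.75 ln(1 − 0.112) = −0.75 ln(0.888)
  = −0.75 × (-0.118784) = 0.089088 substitutions/site.
Under a molecular clock d = 2μt, so t = d/(2μ) = 0.089088 / (2 × 2.7 × 10^-8) = 1.65 million years.

1.65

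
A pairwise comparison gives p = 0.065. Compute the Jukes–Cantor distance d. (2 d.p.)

0.07

d = −(3/4) ln(1 − 4p/3) = −0.75 ln(1 − 0.086667) = −0.75 ln(0.913333)
  = −0.75 × (-0.090655) = 0.067991 substitutions/site.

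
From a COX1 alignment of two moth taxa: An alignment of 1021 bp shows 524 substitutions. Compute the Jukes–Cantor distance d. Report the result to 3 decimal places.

p = 524/1021 ≈ 0.513222.
d = −(3/4) ln(1 − 4p/3) = −0.75 ln(1 − 0.684296) = −0.75 ln(0.315704)
  = −0.75 × (-1.152950) = 0.864713 substitutions/site.

0.865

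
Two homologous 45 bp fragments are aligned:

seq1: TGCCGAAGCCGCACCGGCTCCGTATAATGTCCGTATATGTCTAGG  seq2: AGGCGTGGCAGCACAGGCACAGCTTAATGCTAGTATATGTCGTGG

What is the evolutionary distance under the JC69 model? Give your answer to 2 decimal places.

The sequences differ at 15 of 45 sites, so p = 15/45 ≈ 0.333333.
d = −(3/4) ln(1 − 4p/3) = −0.75 ln(1 − 0.444444) = −0.75 ln(0.555556)
  = −0.75 × (-0.587786) = 0.440840 substitutions/site.

0.44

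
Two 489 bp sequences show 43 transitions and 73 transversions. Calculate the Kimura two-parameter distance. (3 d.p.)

0.285

P = 43/489 ≈ 0.087935 and Q = 73/489 ≈ 0.149284.
Under the Kimura two-parameter model, d = −½ ln(1 − 2P − Q) − ¼ ln(1 − 2Q).
1 − 2P − Q = 0.674846, giving −½ ln(0.674846) = 0.196635.
1 − 2Q = 0.701432, giving −¼ ln(0.701432) = 0.088658.
d = 0.196635 + 0.088658 = 0.285293.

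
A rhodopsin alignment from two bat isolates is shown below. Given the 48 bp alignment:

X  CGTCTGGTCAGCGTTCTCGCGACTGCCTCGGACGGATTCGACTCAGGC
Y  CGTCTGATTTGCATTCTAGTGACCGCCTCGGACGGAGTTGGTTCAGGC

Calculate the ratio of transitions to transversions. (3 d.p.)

2.667

Transitions are A↔G and C↔T; transversions are all other mismatches.
Transitions: 8. Transversions: 3.
R = 8/3 = 2.666666… ≈ 2.667 (to 3 d.p.).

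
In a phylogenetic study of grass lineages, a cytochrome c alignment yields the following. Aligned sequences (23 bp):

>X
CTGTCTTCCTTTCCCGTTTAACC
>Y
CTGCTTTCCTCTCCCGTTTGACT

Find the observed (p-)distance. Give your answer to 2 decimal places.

The sequences differ at 5 of 23 positions (sites 4, 5, 11, 20, 23).
p = 5/23 = 0.217391… ≈ 0.22 (to 2 d.p.).

0.22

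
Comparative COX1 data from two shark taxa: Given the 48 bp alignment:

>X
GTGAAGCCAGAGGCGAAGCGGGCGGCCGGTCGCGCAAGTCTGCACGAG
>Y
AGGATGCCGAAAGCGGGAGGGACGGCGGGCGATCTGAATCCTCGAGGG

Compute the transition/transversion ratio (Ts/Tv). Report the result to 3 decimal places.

Transitions are A↔G and C↔T; transversions are all other mismatches.
Transitions: 17. Transversions: 8.
R = 17/8 = 2.125.

2.125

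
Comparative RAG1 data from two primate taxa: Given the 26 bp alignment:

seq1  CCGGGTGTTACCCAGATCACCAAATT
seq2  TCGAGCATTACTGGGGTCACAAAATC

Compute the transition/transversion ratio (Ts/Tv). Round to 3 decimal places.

4.000

Transitions are A↔G and C↔T; transversions are all other mismatches.
Transitions: 8. Transversions: 2.
R = 8/2 = 4.000.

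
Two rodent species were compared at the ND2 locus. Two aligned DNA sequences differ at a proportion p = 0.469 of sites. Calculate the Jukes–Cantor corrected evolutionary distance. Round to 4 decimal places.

d = −(3/4) ln(1 − 4p/3) = −0.75 ln(1 − 0.625333) = −0.75 ln(0.374667)
  = −0.75 × (-0.981718) = 0.736289 substitutions/site.

0.7363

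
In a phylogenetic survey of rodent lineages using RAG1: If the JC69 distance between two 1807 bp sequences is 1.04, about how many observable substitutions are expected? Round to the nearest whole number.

Invert JC69: p = (3/4)(1 − e^(−4d/3)) = 0.75 × (1 − e^(-1.386667)) = 0.75 × (1 − 0.249907) = 0.562570.
Expected differing sites = pL ≈ 0.562570 × 1807 = 1016.56399 ≈ 1017.

1017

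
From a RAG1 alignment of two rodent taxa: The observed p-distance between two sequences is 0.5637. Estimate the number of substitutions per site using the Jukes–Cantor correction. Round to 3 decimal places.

1.045

d = −(3/4) ln(1 − 4p/3) = −0.75 ln(1 − 0.7516) = −0.75 ln(0.2484)
  = −0.75 × (-1.392715) = 1.044536 substitutions/site.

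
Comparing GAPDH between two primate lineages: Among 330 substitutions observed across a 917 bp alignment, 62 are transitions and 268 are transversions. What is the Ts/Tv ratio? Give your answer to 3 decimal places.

R = 62/268 = 0.231343… ≈ 0.231 (to 3 d.p.).

0.231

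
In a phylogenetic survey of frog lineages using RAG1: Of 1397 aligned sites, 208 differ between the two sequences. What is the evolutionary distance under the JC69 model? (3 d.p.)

0.166

p = 208/1397 ≈ 0.14889.
d = −(3/4) ln(1 − 4p/3) = −0.75 ln(1 − 0.19852) = −0.75 ln(0.80148)
  = −0.75 × (-0.221295) = 0.165971 substitutions/site.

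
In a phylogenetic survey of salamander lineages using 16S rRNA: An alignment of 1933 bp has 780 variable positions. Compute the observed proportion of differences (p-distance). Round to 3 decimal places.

0.404

p = 780/1933 = 0.403517… ≈ 0.404 (to 3 d.p.).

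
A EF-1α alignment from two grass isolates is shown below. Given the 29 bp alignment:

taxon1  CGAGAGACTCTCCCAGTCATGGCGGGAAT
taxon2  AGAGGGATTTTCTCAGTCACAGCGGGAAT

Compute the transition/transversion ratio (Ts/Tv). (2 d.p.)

Transitions are A↔G and C↔T; transversions are all other mismatches.
Transitions: 6. Transversions: 1.
R = 6/1 = 6.00.

6.00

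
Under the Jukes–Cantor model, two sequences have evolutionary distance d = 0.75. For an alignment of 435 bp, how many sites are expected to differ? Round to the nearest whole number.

206

Invert JC69: p = (3/4)(1 − e^(−4d/3)) = 0.75 × (1 − e^(-1)) = 0.75 × (1 − 0.367879) = 0.474091.
Expected differing sites = pL ≈ 0.474091 × 435 = 206.229585 ≈ 206.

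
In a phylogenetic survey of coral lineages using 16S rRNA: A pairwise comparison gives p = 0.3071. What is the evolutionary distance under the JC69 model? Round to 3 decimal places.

0.395

d = −(3/4) ln(1 − 4p/3) = −0.75 ln(1 − 0.409467) = −0.75 ln(0.590533)
  = −0.75 × (-0.526730) = 0.395048 substitutions/site.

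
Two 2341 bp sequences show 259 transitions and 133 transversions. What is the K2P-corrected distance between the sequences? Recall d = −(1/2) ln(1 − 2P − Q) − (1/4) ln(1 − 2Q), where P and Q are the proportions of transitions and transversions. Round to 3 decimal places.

P = 259/2341 ≈ 0.110636 and Q = 133/2341 ≈ 0.056813.
Under the Kimura two-parameter model, d = −½ ln(1 − 2P − Q) − ¼ ln(1 − 2Q).
1 − 2P − Q = 0.721915, giving −½ ln(0.721915) = 0.162924.
1 − 2Q = 0.886374, giving −¼ ln(0.886374) = 0.030154.
d = 0.162924 + 0.030154 = 0.193078.

0.193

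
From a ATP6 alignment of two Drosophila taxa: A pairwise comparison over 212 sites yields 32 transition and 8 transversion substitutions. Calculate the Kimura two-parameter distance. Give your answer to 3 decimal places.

P = 32/212 ≈ 0.150943 and Q = 8/212 ≈ 0.037736.
Under the Kimura two-parameter model, d = −½ ln(1 − 2P − Q) − ¼ ln(1 − 2Q).
1 − 2P − Q = 0.660378, giving −½ ln(0.660378) = 0.207471.
1 − 2Q = 0.924528, giving −¼ ln(0.924528) = 0.019618.
d = 0.207471 + 0.019618 = 0.227089.

0.227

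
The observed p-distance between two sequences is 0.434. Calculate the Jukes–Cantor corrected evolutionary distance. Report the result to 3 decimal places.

d = −(3/4) ln(1 − 4p/3) = −0.75 ln(1 − 0.578667) = −0.75 ln(0.421333)
  = −0.75 × (-0.864332) = 0.648249 substitutions/site.

0.648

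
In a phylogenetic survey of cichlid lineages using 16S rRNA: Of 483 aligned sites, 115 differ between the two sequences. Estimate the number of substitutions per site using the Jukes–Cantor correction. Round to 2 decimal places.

p = 115/483 ≈ 0.238095.
d = −(3/4) ln(1 − 4p/3) = −0.75 ln(1 − 0.31746) = −0.75 ln(0.68254)
  = −0.75 × (-0.381934) = 0.286451 substitutions/site.

0.29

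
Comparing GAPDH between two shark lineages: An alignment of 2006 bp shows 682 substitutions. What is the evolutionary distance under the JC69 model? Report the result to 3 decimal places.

p = 682/2006 ≈ 0.33998.
d = −(3/4) ln(1 − 4p/3) = −0.75 ln(1 − 0.453307) = −0.75 ln(0.546693)
  = −0.75 × (-0.603868) = 0.452901 substitutions/site.

0.453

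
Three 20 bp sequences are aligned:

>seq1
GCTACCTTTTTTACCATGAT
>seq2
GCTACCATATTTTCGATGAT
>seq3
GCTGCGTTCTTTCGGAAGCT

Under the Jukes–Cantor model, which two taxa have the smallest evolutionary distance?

seq1 and seq2

seq1–seq2: 4/20 differ, p = 0.200, d = 0.233.
seq1–seq3: 8/20 differ, p = 0.400, d = 0.572.
seq2–seq3: 8/20 differ, p = 0.400, d = 0.572.
The smallest distance is between seq1 and seq2.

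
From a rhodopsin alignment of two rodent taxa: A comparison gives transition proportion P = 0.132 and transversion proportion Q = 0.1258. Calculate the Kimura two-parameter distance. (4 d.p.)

Under the Kimura two-parameter model, d = −½ ln(1 − 2P − Q) − ¼ ln(1 − 2Q).
1 − 2P − Q = 0.6102, giving −½ ln(0.6102) = 0.246984.
1 − 2Q = 0.7484, giving −¼ ln(0.7484) = 0.072454.
d = 0.246984 + 0.072454 = 0.319438.

0.3194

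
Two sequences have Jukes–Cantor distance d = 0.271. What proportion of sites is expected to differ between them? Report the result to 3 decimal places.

p = (3/4)(1 − e^(−4d/3)) = 0.75 × (1 − e^(-0.361333)) = 0.75 × (1 − 0.696747) = 0.227440.

0.227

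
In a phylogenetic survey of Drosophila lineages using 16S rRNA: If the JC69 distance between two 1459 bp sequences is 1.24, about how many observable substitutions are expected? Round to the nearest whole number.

885

Invert JC69: p = (3/4)(1 − e^(−4d/3)) = 0.75 × (1 − e^(-1.653333)) = 0.75 × (1 − 0.191411) = 0.606442.
Expected differing sites = pL ≈ 0.606442 × 1459 = 884.798878 ≈ 885.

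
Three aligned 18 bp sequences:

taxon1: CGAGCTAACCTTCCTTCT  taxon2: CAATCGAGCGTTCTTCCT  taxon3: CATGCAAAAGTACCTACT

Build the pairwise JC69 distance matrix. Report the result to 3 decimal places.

taxon1–taxon2: 7/18 sites differ → p ≈ 0.388889, d = −0.75 ln(1 − 0.518519) = 0.548166 ≈ 0.548.
taxon1–taxon3: 7/18 sites differ → p ≈ 0.388889, d = −0.75 ln(1 − 0.518519) = 0.548166 ≈ 0.548.
taxon2–taxon3: 8/18 sites differ → p ≈ 0.444444, d = −0.75 ln(1 − 0.592592) = 0.673455 ≈ 0.673.

d(taxon1,taxon2) = 0.548, d(taxon1,taxon3) = 0.548, d(taxon2,taxon3) = 0.673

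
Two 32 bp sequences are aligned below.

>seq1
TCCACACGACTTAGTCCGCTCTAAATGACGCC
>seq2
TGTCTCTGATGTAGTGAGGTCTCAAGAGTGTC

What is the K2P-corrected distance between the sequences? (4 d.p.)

0.9666

Of 32 sites, 8 differences are transitions and 9 are transversions, so P = 8/32 = 0.25 and Q = 9/32 = 0.28125.
Under the Kimura two-parameter model, d = −½ ln(1 − 2P − Q) − ¼ ln(1 − 2Q).
1 − 2P − Q = 0.21875, giving −½ ln(0.21875) = 0.759913.
1 − 2Q = 0.4375, giving −¼ ln(0.4375) = 0.206670.
d = 0.759913 + 0.206670 = 0.966583.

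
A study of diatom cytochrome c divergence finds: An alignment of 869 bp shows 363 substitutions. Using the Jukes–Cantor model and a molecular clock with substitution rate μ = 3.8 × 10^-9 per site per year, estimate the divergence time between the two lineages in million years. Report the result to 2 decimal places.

p = 363/869 ≈ 0.417722.
d = −(3/4) ln(1 − 4p/3) = −0.75 ln(1 − 0.556963) = −0.75 ln(0.443037)
  = −0.75 × (-0.814102) = 0.610577 substitutions/site.
Under a molecular clock d = 2μt, so t = d/(2μ) = 0.610577 / (2 × 3.8 × 10^-9) = 80.34 million years.

80.34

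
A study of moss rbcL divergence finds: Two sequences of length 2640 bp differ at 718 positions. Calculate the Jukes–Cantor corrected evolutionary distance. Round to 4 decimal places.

p = 718/2640 ≈ 0.27197.
d = −(3/4) ln(1 − 4p/3) = −0.75 ln(1 − 0.362627) = −0.75 ln(0.637373)
  = −0.75 × (-0.450400) = 0.337800 substitutions/site.

0.3378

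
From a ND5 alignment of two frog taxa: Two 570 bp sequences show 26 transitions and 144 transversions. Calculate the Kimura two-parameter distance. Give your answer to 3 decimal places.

0.387

P = 26/570 ≈ 0.045614 and Q = 144/570 ≈ 0.252632.
Under the Kimura two-parameter model, d = −½ ln(1 − 2P − Q) − ¼ ln(1 − 2Q).
1 − 2P − Q = 0.65614, giving −½ ln(0.65614) = 0.210691.
1 − 2Q = 0.494736, giving −¼ ln(0.494736) = 0.175933.
d = 0.210691 + 0.175933 = 0.386624.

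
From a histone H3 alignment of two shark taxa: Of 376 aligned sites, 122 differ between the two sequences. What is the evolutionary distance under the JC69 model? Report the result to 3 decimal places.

p = 122/376 ≈ 0.324468.
d = −(3/4) ln(1 − 4p/3) = −0.75 ln(1 − 0.432624) = −0.75 ln(0.567376)
  = −0.75 × (-0.566733) = 0.425050 substitutions/site.

0.425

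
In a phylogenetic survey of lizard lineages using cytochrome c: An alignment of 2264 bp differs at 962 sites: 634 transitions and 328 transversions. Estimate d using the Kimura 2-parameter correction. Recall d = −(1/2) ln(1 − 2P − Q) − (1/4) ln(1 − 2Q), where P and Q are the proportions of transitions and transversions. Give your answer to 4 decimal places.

0.6958

P = 634/2264 ≈ 0.280035 and Q = 328/2264 ≈ 0.144876.
Under the Kimura two-parameter model, d = −½ ln(1 − 2P − Q) − ¼ ln(1 − 2Q).
1 − 2P − Q = 0.295054, giving −½ ln(0.295054) = 0.610298.
1 − 2Q = 0.710248, giving −¼ ln(0.710248) = 0.085535.
d = 0.610298 + 0.085535 = 0.695833.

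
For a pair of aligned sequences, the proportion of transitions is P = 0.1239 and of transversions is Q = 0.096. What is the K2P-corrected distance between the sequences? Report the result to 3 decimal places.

Under the Kimura two-parameter model, d = −½ ln(1 − 2P − Q) − ¼ ln(1 − 2Q).
1 − 2P − Q = 0.6562, giving −½ ln(0.6562) = 0.210645.
1 − 2Q = 0.808, giving −¼ ln(0.808) = 0.053298.
d = 0.210645 + 0.053298 = 0.263943.

0.264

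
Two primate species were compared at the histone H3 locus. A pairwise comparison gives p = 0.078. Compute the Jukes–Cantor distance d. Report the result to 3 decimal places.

d = −(3/4) ln(1 − 4p/3) = −0.75 ln(1 − 0.104) = −0.75 ln(0.896)
  = −0.75 × (-0.109815) = 0.082361 substitutions/site.

0.082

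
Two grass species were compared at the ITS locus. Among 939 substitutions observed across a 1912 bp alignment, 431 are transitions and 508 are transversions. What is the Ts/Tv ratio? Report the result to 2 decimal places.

R = 431/508 = 0.848425… ≈ 0.85 (to 2 d.p.).

0.85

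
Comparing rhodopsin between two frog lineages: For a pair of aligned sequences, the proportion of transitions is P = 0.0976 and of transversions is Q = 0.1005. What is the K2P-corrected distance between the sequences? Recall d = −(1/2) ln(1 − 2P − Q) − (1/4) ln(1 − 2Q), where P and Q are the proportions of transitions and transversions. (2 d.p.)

0.23

Under the Kimura two-parameter model, d = −½ ln(1 − 2P − Q) − ¼ ln(1 − 2Q).
1 − 2P − Q = 0.7043, giving −½ ln(0.7043) = 0.175275.
1 − 2Q = 0.799, giving −¼ ln(0.799) = 0.056099.
d = 0.175275 + 0.056099 = 0.231374.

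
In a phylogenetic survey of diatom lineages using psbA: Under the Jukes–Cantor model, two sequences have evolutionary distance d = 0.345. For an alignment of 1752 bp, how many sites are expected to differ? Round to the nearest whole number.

Invert JC69: p = (3/4)(1 − e^(−4d/3)) = 0.75 × (1 − e^(-0.46)) = 0.75 × (1 − 0.631284) = 0.276537.
Expected differing sites = pL ≈ 0.276537 × 1752 = 484.492824 ≈ 484.

484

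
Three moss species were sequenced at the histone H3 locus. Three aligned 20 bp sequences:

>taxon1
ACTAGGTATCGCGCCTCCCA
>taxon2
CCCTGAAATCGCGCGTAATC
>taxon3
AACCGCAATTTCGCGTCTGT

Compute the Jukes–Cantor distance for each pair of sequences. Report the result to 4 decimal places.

taxon1–taxon2: 10/20 sites differ → p = 0.5, d = −0.75 ln(1 − 0.666667) = 0.823960 ≈ 0.8240.
taxon1–taxon3: 11/20 sites differ → p = 0.55, d = −0.75 ln(1 − 0.733333) = 0.991316 ≈ 0.9913.
taxon2–taxon3: 10/20 sites differ → p = 0.5, d = −0.75 ln(1 − 0.666667) = 0.823960 ≈ 0.8240.

d(taxon1,taxon2) = 0.8240, d(taxon1,taxon3) = 0.9913, d(taxon2,taxon3) = 0.8240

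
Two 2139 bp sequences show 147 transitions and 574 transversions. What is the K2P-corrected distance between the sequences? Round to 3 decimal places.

P = 147/2139 ≈ 0.068724 and Q = 574/2139 ≈ 0.26835.
Under the Kimura two-parameter model, d = −½ ln(1 − 2P − Q) − ¼ ln(1 − 2Q).
1 − 2P − Q = 0.594202, giving −½ ln(0.594202) = 0.260268.
1 − 2Q = 0.4633, giving −¼ ln(0.4633) = 0.192345.
d = 0.260268 + 0.192345 = 0.452613.

0.453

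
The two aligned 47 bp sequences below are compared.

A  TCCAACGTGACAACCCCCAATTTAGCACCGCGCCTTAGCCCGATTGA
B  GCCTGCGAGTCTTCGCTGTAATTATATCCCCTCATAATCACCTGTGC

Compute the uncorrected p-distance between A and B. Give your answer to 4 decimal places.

0.5319

The sequences differ at 25 of 47 positions.
p = 25/47 = 0.531914… ≈ 0.5319 (to 4 d.p.).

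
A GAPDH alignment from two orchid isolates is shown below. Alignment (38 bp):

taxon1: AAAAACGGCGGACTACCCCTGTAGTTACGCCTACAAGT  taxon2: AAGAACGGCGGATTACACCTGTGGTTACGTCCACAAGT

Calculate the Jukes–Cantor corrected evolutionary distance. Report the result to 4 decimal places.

0.1773

The sequences differ at 6 of 38 sites (3, 13, 17, 23, 30, 32), so p = 6/38 ≈ 0.157895.
d = −(3/4) ln(1 − 4p/3) = −0.75 ln(1 − 0.210527) = −0.75 ln(0.789473)
  = −0.75 × (-0.236390) = 0.177293 substitutions/site.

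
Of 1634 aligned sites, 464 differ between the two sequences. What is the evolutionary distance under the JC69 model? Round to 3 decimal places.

0.357

p = 464/1634 ≈ 0.283966.
d = −(3/4) ln(1 − 4p/3) = −0.75 ln(1 − 0.378621) = −0.75 ln(0.621379)
  = −0.75 × (-0.475814) = 0.356861 substitutions/site.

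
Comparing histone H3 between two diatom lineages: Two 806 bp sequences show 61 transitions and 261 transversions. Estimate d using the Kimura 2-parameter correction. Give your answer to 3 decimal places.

P = 61/806 ≈ 0.075682 and Q = 261/806 ≈ 0.323821.
Under the Kimura two-parameter model, d = −½ ln(1 − 2P − Q) − ¼ ln(1 − 2Q).
1 − 2P − Q = 0.524815, giving −½ ln(0.524815) = 0.322355.
1 − 2Q = 0.352358, giving −¼ ln(0.352358) = 0.260777.
d = 0.322355 + 0.260777 = 0.583132.

0.583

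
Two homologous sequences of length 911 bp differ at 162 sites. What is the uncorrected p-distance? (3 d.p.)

0.178

p = 162/911 = 0.177826… ≈ 0.178 (to 3 d.p.).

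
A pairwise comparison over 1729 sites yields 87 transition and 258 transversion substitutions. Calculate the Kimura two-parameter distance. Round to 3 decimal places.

0.232

P = 87/1729 ≈ 0.050318 and Q = 258/1729 ≈ 0.149219.
Under the Kimura two-parameter model, d = −½ ln(1 − 2P − Q) − ¼ ln(1 − 2Q).
1 − 2P − Q = 0.750145, giving −½ ln(0.750145) = 0.143744.
1 − 2Q = 0.701562, giving −¼ ln(0.701562) = 0.088612.
d = 0.143744 + 0.088612 = 0.232356.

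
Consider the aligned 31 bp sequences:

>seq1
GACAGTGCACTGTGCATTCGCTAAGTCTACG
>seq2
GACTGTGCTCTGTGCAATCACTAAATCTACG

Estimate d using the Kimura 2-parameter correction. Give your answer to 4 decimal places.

Of 31 sites, 2 differences are transitions and 3 are transversions, so P = 2/31 ≈ 0.064516 and Q = 3/31 ≈ 0.096774.
Under the Kimura two-parameter model, d = −½ ln(1 − 2P − Q) − ¼ ln(1 − 2Q).
1 − 2P − Q = 0.774194, giving −½ ln(0.774194) = 0.127966.
1 − 2Q = 0.806452, giving −¼ ln(0.806452) = 0.053778.
d = 0.127966 + 0.053778 = 0.181744.

0.1817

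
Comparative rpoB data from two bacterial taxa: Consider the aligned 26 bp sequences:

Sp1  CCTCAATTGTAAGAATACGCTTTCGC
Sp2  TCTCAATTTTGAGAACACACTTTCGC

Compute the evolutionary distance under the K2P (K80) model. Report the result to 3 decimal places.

Of 26 sites, 4 differences are transitions and 1 are transversions, so P = 4/26 ≈ 0.153846 and Q = 1/26 ≈ 0.038462.
Under the Kimura two-parameter model, d = −½ ln(1 − 2P − Q) − ¼ ln(1 − 2Q).
1 − 2P − Q = 0.653846, giving −½ ln(0.653846) = 0.212442.
1 − 2Q = 0.923076, giving −¼ ln(0.923076) = 0.020011.
d = 0.212442 + 0.020011 = 0.232453.

0.232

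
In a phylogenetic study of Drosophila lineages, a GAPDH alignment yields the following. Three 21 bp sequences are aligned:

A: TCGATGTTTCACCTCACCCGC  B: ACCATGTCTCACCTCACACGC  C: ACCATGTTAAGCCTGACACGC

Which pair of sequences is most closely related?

A and B

A–B: 4/21 differ, p = 0.190, d = 0.220.
A–C: 7/21 differ, p = 0.333, d = 0.441.
B–C: 5/21 differ, p = 0.238, d = 0.286.
The smallest distance is between A and B.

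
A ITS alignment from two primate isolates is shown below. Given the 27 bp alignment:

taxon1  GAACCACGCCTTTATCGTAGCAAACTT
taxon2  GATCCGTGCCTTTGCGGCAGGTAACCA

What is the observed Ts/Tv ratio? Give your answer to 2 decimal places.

Transitions are A↔G and C↔T; transversions are all other mismatches.
Transitions: 6. Transversions: 5.
R = 6/5 = 1.20.

1.20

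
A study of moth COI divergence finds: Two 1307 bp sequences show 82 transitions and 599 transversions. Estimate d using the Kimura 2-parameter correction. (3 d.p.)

1.059

P = 82/1307 ≈ 0.062739 and Q = 599/1307 ≈ 0.458301.
Under the Kimura two-parameter model, d = −½ ln(1 − 2P − Q) − ¼ ln(1 − 2Q).
1 − 2P − Q = 0.416221, giving −½ ln(0.416221) = 0.438269.
1 − 2Q = 0.083398, giving −¼ ln(0.083398) = 0.621033.
d = 0.438269 + 0.621033 = 1.059302.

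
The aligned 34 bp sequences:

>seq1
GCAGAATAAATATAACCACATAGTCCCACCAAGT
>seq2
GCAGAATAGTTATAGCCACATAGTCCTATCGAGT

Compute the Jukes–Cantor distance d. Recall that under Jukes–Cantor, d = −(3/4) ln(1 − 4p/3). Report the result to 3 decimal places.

The sequences differ at 6 of 34 sites (9, 10, 15, 27, 29, 31), so p = 6/34 ≈ 0.176471.
d = −(3/4) ln(1 − 4p/3) = −0.75 ln(1 − 0.235295) = −0.75 ln(0.764705)
  = −0.75 × (-0.268265) = 0.201199 substitutions/site.

0.201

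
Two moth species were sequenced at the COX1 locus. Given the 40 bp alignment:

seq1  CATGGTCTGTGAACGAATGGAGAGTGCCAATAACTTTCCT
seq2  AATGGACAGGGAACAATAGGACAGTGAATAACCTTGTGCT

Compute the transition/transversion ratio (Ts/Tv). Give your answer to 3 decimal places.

Transitions are A↔G and C↔T; transversions are all other mismatches.
Transitions: 2. Transversions: 15.
R = 2/15 = 0.133333… ≈ 0.133 (to 3 d.p.).

0.133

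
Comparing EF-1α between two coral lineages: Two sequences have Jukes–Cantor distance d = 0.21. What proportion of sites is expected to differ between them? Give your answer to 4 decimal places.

p = (3/4)(1 − e^(−4d/3)) = 0.75 × (1 − e^(-0.28)) = 0.75 × (1 − 0.755784) = 0.183162.

0.1832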